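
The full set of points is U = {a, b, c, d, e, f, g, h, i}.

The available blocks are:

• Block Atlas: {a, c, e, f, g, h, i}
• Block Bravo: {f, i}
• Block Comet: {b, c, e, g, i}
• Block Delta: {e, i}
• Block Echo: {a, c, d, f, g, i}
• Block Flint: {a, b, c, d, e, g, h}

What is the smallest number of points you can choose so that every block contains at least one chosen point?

2

Take T = {d, i}. Each listed block contains at least one of these, so T is a hitting set of size 2.
The blocks Bravo, Flint are pairwise disjoint, so any hitting set needs a separate point for each — at least 2. Hence 2 is optimal.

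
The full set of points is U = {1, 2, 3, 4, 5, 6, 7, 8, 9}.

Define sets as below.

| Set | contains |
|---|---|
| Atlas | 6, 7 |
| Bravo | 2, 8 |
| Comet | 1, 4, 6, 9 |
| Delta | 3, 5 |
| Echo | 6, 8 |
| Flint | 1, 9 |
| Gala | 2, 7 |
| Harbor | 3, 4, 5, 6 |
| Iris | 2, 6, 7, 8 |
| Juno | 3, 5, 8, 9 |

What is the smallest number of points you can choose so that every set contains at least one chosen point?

4

H = {1, 2, 3, 6} meets every set (each contains at least one member of H), and |H| = 4.
The sets Delta, Echo, Flint, Gala are pairwise disjoint, so any hitting set needs a separate point for each — at least 4. Hence 4 is optimal.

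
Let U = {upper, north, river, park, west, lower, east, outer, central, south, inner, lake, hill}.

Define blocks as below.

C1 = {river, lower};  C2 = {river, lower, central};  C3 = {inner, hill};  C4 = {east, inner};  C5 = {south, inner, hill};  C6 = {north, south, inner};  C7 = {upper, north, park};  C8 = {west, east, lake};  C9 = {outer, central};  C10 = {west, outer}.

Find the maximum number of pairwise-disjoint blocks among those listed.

C1, C3, C7, C8, C9 are pairwise disjoint (C1={river,lower}; C3={inner,hill}; C7={upper,north,park}; C8={west,east,lake}; C9={outer,central}).
Every remaining block overlaps one of these, and no 6 of the listed blocks are pairwise disjoint, so 5 is the maximum.

5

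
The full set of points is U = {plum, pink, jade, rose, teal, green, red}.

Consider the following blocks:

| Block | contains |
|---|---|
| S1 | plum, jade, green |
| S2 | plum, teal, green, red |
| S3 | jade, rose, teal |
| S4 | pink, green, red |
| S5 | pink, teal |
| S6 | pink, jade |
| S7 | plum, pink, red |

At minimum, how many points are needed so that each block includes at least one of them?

3

Take H = {plum, pink, jade}. Each listed block contains at least one of these, so H is a hitting set of size 3.
No choice of 2 points meets every block, so 3 is the minimum.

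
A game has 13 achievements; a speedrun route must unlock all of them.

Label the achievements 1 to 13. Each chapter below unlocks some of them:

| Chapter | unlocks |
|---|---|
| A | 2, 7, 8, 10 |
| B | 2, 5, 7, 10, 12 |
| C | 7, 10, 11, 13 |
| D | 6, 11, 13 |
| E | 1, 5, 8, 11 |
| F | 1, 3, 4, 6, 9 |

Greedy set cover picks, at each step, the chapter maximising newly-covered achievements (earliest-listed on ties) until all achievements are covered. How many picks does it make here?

Greedy: pick B (covers 5 new) → pick F (covers 5 new) → pick C (covers 2 new) → pick A (covers 1 new). Total picks: 4.

4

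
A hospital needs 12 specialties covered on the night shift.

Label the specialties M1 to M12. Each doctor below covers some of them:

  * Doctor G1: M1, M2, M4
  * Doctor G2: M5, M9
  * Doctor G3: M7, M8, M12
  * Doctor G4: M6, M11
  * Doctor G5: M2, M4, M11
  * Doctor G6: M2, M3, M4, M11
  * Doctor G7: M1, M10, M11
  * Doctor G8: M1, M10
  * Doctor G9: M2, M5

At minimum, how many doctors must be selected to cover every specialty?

Take {G2, G3, G4, G6, G8}. Their union is {M1, M2, M3, M4, M5, M6, M7, M8, M9, M10, M11, M12}, which is all 12 specialties.
Only G4 contains M6, so G4 is forced; the remaining 10 specialties need at least 4 more doctors (each remaining doctor adds at most 3) — so at least 5 doctors are needed, and 5 is optimal.

5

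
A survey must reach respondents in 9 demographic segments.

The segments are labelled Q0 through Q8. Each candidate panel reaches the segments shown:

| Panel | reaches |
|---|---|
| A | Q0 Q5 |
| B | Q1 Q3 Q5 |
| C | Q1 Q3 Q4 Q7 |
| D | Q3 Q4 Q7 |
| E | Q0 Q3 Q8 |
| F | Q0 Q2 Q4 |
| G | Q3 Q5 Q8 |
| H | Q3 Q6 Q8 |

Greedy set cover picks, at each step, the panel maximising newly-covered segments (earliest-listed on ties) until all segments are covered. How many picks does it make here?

Greedy: pick C (covers 4 new) → pick A (covers 2 new) → pick H (covers 2 new) → pick F (covers 1 new). Total picks: 4.

4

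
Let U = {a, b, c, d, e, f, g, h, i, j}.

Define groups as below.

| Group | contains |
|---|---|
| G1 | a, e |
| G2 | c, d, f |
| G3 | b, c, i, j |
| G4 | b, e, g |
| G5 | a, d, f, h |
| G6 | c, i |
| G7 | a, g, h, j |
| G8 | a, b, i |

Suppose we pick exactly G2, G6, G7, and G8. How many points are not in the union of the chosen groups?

Union of G2, G6, G7, G8 = {a, b, c, d, f, g, h, i, j}.
Not covered: e — 1 point.

1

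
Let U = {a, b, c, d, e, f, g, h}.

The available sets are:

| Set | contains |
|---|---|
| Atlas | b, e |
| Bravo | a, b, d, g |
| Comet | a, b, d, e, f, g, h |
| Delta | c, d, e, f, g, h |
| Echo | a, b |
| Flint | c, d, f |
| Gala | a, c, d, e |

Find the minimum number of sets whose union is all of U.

2

Take {Comet, Delta}. Their union is {a, b, c, d, e, f, g, h}, which is all 8 items.
No single set has all 8 items (the largest, Comet, has 7), so 2 is optimal.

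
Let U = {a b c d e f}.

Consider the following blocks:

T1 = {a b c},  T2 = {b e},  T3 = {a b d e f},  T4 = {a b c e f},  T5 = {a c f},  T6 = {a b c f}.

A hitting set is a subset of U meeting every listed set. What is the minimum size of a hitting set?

H = {a, e} meets every block (each contains at least one member of H), and |H| = 2.
The blocks T2, T5 are pairwise disjoint, so any hitting set needs a separate element for each — at least 2. Hence 2 is optimal.

2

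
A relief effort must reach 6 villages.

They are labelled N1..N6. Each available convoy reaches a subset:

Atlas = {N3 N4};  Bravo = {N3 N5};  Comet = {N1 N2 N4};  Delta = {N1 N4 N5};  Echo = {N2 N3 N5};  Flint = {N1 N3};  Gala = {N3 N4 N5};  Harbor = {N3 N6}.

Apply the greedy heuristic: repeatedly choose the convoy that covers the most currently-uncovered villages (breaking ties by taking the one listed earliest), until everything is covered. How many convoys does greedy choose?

Greedy: pick Comet (covers 3 new) → pick Bravo (covers 2 new) → pick Harbor (covers 1 new). Total picks: 3.

3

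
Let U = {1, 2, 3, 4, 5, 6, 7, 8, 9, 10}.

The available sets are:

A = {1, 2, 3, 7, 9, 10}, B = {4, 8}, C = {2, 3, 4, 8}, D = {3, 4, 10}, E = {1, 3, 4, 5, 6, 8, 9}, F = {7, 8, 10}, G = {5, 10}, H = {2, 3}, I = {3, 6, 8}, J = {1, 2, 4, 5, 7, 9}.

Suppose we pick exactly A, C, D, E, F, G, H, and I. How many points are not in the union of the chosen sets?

0

Union of A, C, D, E, F, G, H, I = {1, 2, 3, 4, 5, 6, 7, 8, 9, 10} — that's every point, so 0 are uncovered.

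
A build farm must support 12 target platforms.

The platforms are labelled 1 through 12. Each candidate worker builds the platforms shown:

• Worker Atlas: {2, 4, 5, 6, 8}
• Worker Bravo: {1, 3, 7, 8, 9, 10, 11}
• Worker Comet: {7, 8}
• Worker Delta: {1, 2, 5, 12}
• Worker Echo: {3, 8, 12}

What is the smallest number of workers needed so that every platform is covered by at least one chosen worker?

3

Atlas and Bravo and Delta together: Atlas ∪ Bravo ∪ Delta = {1, 2, 3, 4, 5, 6, 7, 8, 9, 10, 11, 12} — every platform is covered.
Only Atlas contains 4, so Atlas is forced; the remaining 7 platforms need at least 2 more workers (each remaining worker adds at most 6) — so at least 3 workers are needed, and 3 is optimal.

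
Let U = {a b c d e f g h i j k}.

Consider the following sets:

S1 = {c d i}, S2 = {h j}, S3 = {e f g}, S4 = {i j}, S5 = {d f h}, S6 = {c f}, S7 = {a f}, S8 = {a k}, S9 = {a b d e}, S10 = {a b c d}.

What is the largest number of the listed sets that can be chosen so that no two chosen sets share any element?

4

S1, S2, S3, S8 are pairwise disjoint (S1={c,d,i}; S2={h,j}; S3={e,f,g}; S8={a,k}).
Every remaining set overlaps one of these, and no 5 of the listed sets are pairwise disjoint, so 4 is the maximum.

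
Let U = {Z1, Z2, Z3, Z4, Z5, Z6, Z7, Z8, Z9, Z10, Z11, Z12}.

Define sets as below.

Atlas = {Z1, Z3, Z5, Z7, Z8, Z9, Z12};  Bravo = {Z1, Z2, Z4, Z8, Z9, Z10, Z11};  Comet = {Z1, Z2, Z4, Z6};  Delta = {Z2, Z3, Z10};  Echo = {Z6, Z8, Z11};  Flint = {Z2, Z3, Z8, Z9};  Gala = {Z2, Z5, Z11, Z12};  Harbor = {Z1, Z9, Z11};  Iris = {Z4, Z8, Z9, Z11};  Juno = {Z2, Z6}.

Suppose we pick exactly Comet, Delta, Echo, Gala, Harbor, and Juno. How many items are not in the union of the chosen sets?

Union of Comet, Delta, Echo, Gala, Harbor, Juno = {Z1, Z2, Z3, Z4, Z5, Z6, Z8, Z9, Z10, Z11, Z12}.
Not covered: Z7 — 1 item.

1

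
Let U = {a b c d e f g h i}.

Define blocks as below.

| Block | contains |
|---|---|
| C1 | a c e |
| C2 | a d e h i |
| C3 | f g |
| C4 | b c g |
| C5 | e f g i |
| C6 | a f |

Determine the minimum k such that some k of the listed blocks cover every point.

Take {C2, C4, C5}. Their union is {a, b, c, d, e, f, g, h, i}, which is all 9 points.
Only C4 contains b, so C4 is forced; the remaining 6 points need at least 2 more blocks (each remaining block adds at most 5) — so at least 3 blocks are needed, and 3 is optimal.

3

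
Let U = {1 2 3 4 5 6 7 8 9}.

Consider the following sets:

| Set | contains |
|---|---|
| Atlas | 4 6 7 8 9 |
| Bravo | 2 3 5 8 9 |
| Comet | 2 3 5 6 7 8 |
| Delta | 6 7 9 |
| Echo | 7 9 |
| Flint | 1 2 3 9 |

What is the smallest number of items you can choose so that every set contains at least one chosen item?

2

H = {3, 7} meets every set (each contains at least one member of H), and |H| = 2.
No single item lies in every set, so at least 2 are needed and 2 is optimal.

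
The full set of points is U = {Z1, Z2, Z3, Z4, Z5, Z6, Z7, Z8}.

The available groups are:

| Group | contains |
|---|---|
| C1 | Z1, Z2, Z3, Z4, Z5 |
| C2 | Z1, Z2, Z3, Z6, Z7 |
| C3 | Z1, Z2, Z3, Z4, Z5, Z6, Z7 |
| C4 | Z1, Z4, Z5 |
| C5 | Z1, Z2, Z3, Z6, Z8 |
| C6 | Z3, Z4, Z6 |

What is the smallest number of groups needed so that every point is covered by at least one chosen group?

2

C3 and C5 cover everything between them: the union {Z1, Z2, Z3, Z4, Z5, Z6, Z7, Z8} is all of U.
No single group has all 8 points (the largest, C3, has 7), so 2 is optimal.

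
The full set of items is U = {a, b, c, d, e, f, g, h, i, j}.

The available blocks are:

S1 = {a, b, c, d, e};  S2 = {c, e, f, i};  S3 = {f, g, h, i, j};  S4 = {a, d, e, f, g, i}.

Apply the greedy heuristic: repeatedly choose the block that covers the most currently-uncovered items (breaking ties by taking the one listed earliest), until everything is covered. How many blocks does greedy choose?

Greedy: pick S4 (covers 6 new) → pick S1 (covers 2 new) → pick S3 (covers 2 new). Total picks: 3.
(The true minimum cover uses only 2 blocks, so greedy is not optimal here.)

3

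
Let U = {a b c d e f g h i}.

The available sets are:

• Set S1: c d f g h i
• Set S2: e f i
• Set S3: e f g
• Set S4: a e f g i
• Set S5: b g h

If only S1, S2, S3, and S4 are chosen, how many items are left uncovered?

1

Union of S1, S2, S3, S4 = {a, c, d, e, f, g, h, i}.
Not covered: b — 1 item.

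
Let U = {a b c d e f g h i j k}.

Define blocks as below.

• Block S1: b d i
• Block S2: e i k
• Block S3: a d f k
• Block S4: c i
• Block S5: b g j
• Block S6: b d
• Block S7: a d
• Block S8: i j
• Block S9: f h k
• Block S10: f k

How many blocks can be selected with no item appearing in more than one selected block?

4

S4, S5, S7, S10 are pairwise disjoint (S4={c,i}; S5={b,g,j}; S7={a,d}; S10={f,k}).
Every remaining block overlaps one of these, and no 5 of the listed blocks are pairwise disjoint, so 4 is the maximum.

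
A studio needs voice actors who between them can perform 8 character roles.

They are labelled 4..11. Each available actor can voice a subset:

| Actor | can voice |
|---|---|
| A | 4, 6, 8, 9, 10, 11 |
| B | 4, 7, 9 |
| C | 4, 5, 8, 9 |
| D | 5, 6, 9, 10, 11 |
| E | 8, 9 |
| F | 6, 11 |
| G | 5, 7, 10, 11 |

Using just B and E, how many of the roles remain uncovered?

4

Union of B, E = {4, 7, 8, 9}.
Not covered: 5, 6, 10, 11 — 4 roles.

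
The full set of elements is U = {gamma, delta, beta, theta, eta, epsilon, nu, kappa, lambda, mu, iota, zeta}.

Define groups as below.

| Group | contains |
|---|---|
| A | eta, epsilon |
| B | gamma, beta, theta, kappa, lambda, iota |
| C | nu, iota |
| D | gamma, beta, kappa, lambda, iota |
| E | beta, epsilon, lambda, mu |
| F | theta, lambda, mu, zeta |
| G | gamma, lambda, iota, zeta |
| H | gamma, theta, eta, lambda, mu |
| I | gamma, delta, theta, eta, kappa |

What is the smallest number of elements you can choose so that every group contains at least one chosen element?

Take T = {eta, lambda, iota}. Each listed group contains at least one of these, so T is a hitting set of size 3.
The groups C, E, I are pairwise disjoint, so any hitting set needs a separate element for each — at least 3. Hence 3 is optimal.

3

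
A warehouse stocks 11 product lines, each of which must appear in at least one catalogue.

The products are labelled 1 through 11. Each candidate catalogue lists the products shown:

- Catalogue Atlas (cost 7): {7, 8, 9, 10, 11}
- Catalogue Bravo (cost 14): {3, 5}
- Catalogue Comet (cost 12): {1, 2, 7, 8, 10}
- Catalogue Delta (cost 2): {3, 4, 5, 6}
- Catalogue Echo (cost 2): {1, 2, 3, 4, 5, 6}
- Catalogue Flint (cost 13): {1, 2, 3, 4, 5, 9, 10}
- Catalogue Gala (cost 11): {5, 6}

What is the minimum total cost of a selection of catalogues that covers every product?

9

Atlas, Echo together cover every product (Atlas ∪ Echo = {1, 2, 3, 4, 5, 6, 7, 8, 9, 10, 11}); total cost 7 + 2 = 9.
No covering selection has total cost below 9.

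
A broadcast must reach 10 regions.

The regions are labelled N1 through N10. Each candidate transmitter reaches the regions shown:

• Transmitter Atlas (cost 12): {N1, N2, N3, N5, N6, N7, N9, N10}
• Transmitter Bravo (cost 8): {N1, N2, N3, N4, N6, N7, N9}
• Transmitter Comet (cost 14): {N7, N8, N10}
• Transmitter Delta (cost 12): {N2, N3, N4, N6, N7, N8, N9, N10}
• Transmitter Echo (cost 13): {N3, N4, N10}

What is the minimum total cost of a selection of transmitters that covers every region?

24

Atlas, Delta together cover every region (Atlas ∪ Delta = {N1, N2, N3, N4, N5, N6, N7, N8, N9, N10}); total cost 12 + 12 = 24.
The greedy pick Bravo, Atlas, Delta costs 32; no covering selection beats 24.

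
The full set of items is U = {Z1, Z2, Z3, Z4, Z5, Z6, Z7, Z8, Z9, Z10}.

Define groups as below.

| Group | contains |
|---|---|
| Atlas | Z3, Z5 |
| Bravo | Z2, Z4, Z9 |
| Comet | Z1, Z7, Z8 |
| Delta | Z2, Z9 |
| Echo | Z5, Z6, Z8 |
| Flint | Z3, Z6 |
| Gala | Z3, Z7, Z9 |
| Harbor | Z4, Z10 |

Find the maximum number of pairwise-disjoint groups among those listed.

Atlas, Comet, Delta, Harbor are pairwise disjoint (Atlas={Z3,Z5}; Comet={Z1,Z7,Z8}; Delta={Z2,Z9}; Harbor={Z4,Z10}).
Every remaining group overlaps one of these, and no 5 of the listed groups are pairwise disjoint, so 4 is the maximum.

4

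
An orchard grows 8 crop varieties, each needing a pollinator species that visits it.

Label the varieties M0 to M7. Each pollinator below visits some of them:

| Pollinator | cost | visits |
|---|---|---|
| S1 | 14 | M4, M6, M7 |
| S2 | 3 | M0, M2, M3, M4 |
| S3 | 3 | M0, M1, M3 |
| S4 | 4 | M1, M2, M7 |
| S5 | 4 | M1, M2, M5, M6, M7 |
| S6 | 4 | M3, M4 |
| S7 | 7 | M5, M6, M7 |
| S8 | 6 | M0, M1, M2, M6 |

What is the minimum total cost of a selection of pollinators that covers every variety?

7

S2, S5 together cover every variety (S2 ∪ S5 = {M0, M1, M2, M3, M4, M5, M6, M7}); total cost 3 + 4 = 7.
No covering selection has total cost below 7.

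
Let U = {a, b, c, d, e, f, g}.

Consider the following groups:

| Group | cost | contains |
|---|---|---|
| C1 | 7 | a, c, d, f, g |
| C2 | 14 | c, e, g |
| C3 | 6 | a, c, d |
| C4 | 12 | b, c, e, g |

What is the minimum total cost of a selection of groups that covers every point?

19

C1, C4 together cover every point (C1 ∪ C4 = {a, b, c, d, e, f, g}); total cost 7 + 12 = 19.
No covering selection has total cost below 19.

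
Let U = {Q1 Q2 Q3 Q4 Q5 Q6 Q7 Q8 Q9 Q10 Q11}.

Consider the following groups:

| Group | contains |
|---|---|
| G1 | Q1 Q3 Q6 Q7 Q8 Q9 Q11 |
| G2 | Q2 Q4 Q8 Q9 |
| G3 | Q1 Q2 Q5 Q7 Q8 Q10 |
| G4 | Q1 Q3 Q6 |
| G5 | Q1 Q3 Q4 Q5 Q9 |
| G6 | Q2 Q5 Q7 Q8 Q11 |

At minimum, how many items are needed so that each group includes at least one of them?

H = {Q3, Q8} meets every group (each contains at least one member of H), and |H| = 2.
The groups G2, G4 are pairwise disjoint, so any hitting set needs a separate item for each — at least 2. Hence 2 is optimal.

2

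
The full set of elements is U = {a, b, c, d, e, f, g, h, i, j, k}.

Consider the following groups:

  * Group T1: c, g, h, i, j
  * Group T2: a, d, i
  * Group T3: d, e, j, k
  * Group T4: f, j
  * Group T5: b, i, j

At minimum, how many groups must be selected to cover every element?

5

T1 and T2 and T3 and T4 and T5 together: T1 ∪ T2 ∪ T3 ∪ T4 ∪ T5 = {a, b, c, d, e, f, g, h, i, j, k} — every element is covered.
No 4 of the 5 groups cover everything (all 5 combinations miss at least one element), so 5 is optimal.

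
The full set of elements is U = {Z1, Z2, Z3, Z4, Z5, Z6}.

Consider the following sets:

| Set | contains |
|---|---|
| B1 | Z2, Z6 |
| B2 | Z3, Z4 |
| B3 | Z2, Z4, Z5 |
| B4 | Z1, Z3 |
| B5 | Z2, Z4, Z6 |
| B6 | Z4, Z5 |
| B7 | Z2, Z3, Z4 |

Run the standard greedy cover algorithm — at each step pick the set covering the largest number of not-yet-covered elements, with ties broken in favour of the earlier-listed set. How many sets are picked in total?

3

Greedy: pick B3 (covers 3 new) → pick B4 (covers 2 new) → pick B1 (covers 1 new). Total picks: 3.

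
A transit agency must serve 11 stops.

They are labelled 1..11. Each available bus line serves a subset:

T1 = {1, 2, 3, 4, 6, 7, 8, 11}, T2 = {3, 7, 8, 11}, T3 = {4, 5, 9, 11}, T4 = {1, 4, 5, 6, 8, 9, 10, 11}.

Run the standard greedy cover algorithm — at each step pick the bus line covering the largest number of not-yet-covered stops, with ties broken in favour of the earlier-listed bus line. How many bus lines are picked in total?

2

Greedy: pick T1 (covers 8 new) → pick T4 (covers 3 new). Total picks: 2.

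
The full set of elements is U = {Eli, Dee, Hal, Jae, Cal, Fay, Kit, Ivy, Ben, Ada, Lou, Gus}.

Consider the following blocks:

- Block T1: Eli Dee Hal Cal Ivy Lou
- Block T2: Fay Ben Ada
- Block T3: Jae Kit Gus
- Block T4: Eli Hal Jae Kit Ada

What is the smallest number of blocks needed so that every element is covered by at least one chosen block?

T1 and T2 and T3 together: T1 ∪ T2 ∪ T3 = {Eli, Dee, Hal, Jae, Cal, Fay, Kit, Ivy, Ben, Ada, Lou, Gus} — every element is covered.
Only T1 contains Dee, so T1 is forced; the remaining 6 elements need at least 2 more blocks (each remaining block adds at most 3) — so at least 3 blocks are needed, and 3 is optimal.

3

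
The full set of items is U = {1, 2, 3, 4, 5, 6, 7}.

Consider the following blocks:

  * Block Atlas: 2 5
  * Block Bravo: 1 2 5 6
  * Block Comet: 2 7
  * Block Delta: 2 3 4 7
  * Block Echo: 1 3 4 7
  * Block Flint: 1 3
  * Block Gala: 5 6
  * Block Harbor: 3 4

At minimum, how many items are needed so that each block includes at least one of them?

The 3 items {2, 3, 6} hit every block.
The blocks Comet, Flint, Gala are pairwise disjoint, so any hitting set needs a separate item for each — at least 3. Hence 3 is optimal.

3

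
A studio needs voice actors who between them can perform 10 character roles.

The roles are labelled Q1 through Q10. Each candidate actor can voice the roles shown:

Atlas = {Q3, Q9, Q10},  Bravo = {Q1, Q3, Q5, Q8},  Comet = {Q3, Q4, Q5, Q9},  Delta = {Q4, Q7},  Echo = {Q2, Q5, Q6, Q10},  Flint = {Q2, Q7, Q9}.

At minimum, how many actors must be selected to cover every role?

Take {Atlas, Bravo, Delta, Echo}. Their union is {Q1, Q2, Q3, Q4, Q5, Q6, Q7, Q8, Q9, Q10}, which is all 10 roles.
No 3 of the 6 actors cover everything (all 20 combinations miss at least one role), so 4 is optimal.

4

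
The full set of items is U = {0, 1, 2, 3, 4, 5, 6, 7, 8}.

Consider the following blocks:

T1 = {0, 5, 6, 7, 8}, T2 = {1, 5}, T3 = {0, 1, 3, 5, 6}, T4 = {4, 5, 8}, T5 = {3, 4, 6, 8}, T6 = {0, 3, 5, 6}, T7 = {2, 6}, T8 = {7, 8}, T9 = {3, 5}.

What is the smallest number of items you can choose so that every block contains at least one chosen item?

3

The 3 items {2, 5, 8} hit every block.
The blocks T7, T8, T9 are pairwise disjoint, so any hitting set needs a separate item for each — at least 3. Hence 3 is optimal.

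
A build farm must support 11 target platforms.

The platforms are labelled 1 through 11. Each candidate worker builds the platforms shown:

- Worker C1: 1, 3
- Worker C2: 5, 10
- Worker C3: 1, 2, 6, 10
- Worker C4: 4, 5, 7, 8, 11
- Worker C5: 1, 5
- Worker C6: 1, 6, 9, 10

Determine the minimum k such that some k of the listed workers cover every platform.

Take {C1, C3, C4, C6}. Their union is {1, 2, 3, 4, 5, 6, 7, 8, 9, 10, 11}, which is all 11 platforms.
No 3 of the 6 workers cover everything (all 20 combinations miss at least one platform), so 4 is optimal.

4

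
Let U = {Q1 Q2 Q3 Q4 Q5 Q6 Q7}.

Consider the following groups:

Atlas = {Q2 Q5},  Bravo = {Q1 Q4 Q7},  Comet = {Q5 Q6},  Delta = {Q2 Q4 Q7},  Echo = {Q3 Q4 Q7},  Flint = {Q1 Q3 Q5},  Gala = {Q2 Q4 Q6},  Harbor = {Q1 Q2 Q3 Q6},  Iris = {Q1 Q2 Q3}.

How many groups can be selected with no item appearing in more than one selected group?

Comet, Iris are pairwise disjoint (Comet={Q5,Q6}; Iris={Q1,Q2,Q3}).
Every remaining group overlaps one of these, and no 3 of the listed groups are pairwise disjoint, so 2 is the maximum.

2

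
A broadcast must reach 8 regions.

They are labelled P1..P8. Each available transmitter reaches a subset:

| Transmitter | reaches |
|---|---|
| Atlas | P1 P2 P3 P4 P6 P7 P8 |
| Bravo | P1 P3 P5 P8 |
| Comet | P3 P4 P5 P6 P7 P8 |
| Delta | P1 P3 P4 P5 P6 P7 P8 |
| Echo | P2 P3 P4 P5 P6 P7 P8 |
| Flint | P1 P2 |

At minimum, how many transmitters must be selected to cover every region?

2

Take {Delta, Echo}. Their union is {P1, P2, P3, P4, P5, P6, P7, P8}, which is all 8 regions.
No single transmitter has all 8 regions (the largest, Atlas, has 7), so 2 is optimal.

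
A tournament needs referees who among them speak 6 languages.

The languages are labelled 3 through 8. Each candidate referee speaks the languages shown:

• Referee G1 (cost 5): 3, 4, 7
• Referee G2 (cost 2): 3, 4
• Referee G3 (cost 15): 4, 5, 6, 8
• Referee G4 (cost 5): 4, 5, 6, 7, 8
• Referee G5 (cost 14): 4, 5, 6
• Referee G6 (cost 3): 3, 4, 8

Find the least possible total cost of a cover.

7

G2, G4 together cover every language (G2 ∪ G4 = {3, 4, 5, 6, 7, 8}); total cost 2 + 5 = 7.
No covering selection has total cost below 7.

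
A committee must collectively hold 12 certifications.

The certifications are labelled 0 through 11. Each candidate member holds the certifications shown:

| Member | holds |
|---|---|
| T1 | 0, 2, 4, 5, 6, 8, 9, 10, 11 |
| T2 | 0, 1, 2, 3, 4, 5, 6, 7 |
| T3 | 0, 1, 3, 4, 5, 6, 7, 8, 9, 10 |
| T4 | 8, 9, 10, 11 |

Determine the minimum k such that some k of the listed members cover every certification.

T1 and T3 together: T1 ∪ T3 = {0, 1, 2, 3, 4, 5, 6, 7, 8, 9, 10, 11} — every certification is covered.
No single member has all 12 certifications (the largest, T3, has 10), so 2 is optimal.

2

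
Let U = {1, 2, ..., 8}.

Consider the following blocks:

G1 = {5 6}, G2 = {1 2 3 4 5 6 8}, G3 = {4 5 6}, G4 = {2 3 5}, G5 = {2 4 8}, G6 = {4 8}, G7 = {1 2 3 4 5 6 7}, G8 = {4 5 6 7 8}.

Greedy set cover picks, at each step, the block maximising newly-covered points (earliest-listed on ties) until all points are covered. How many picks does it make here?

Greedy: pick G2 (covers 7 new) → pick G7 (covers 1 new). Total picks: 2.

2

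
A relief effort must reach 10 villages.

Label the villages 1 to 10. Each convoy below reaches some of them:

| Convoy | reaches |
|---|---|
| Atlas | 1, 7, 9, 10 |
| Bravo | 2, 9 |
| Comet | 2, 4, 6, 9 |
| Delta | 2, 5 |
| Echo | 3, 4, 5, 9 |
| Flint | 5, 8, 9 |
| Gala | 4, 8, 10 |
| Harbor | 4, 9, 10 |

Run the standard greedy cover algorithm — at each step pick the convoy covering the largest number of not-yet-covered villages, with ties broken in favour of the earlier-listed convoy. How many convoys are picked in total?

4

Greedy: pick Atlas (covers 4 new) → pick Comet (covers 3 new) → pick Echo (covers 2 new) → pick Flint (covers 1 new). Total picks: 4.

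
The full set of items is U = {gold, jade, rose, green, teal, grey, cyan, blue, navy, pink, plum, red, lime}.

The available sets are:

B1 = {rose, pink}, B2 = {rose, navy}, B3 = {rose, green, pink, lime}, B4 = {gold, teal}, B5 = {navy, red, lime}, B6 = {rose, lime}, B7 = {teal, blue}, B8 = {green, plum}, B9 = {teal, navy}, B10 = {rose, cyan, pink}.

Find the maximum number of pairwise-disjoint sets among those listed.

4

B4, B5, B8, B10 are pairwise disjoint (B4={gold,teal}; B5={navy,red,lime}; B8={green,plum}; B10={rose,cyan,pink}).
Every remaining set overlaps one of these, and no 5 of the listed sets are pairwise disjoint, so 4 is the maximum.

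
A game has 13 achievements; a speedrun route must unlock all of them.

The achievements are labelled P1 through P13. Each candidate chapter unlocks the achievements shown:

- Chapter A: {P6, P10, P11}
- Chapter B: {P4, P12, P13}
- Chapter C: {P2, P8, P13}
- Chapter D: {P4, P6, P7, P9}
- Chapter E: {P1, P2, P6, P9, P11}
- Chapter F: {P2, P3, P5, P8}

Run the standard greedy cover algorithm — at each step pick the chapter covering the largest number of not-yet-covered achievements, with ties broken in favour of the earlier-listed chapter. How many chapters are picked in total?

5

Greedy: pick E (covers 5 new) → pick B (covers 3 new) → pick F (covers 3 new) → pick A (covers 1 new) → pick D (covers 1 new). Total picks: 5.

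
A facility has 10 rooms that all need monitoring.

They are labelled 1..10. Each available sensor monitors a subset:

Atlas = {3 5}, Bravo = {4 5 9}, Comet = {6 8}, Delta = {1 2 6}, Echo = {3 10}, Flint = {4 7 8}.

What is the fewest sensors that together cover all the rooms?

Take {Bravo, Delta, Echo, Flint}. Their union is {1, 2, 3, 4, 5, 6, 7, 8, 9, 10}, which is all 10 rooms.
Each sensor has at most 3 rooms, and 3·3 = 9 < 10 — so at least 4 sensors are needed, and 4 is optimal.

4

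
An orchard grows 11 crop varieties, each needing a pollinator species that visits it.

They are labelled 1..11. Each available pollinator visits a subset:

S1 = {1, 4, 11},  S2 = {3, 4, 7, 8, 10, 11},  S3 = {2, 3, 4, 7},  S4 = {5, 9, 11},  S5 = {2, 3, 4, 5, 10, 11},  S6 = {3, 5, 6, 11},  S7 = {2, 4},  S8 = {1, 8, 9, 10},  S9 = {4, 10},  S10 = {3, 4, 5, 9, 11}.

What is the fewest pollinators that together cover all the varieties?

S3 and S6 and S8 together: S3 ∪ S6 ∪ S8 = {1, 2, 3, 4, 5, 6, 7, 8, 9, 10, 11} — every variety is covered.
Only S6 contains 6, so S6 is forced; the remaining 7 varieties need at least 2 more pollinators (each remaining pollinator adds at most 4) — so at least 3 pollinators are needed, and 3 is optimal.

3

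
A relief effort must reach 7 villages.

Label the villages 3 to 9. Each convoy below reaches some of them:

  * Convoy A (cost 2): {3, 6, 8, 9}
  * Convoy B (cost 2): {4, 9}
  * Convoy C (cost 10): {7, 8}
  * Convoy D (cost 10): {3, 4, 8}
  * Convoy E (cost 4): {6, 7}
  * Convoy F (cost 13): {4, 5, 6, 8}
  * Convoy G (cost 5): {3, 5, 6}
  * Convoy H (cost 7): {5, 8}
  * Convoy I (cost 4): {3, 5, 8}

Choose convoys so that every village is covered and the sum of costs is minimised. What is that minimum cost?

10

B, E, I together cover every village (B ∪ E ∪ I = {3, 4, 5, 6, 7, 8, 9}); total cost 2 + 4 + 4 = 10.
The greedy pick A, B, E, I costs 12; no covering selection beats 10.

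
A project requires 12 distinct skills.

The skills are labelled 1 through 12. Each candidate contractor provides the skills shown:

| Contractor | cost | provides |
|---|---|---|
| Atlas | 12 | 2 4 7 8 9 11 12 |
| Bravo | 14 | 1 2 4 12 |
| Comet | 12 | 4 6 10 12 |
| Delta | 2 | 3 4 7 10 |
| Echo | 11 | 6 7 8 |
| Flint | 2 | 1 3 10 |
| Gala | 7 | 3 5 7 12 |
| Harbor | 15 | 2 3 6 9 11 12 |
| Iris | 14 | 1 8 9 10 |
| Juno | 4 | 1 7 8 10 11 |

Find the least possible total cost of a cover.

28

Delta, Gala, Harbor, Juno together cover every skill (Delta ∪ Gala ∪ Harbor ∪ Juno = {1, 2, 3, 4, 5, 6, 7, 8, 9, 10, 11, 12}); total cost 2 + 7 + 15 + 4 = 28.
No covering selection has total cost below 28.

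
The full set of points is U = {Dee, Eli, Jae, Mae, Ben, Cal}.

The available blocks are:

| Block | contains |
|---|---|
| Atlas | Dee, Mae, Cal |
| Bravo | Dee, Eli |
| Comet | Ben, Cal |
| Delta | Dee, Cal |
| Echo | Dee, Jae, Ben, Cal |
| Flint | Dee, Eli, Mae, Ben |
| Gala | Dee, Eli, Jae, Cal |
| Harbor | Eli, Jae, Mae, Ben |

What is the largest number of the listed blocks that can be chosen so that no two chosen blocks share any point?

2

Delta, Harbor are pairwise disjoint (Delta={Dee,Cal}; Harbor={Eli,Jae,Mae,Ben}).
Every remaining block overlaps one of these, and no 3 of the listed blocks are pairwise disjoint, so 2 is the maximum.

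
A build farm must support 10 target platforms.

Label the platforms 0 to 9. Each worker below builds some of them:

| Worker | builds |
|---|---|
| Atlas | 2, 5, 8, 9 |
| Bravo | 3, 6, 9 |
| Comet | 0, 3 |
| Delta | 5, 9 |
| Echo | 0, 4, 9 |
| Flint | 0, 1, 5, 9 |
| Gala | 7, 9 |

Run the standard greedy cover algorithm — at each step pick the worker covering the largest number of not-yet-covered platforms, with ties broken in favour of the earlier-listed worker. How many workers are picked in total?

Greedy: pick Atlas (covers 4 new) → pick Bravo (covers 2 new) → pick Echo (covers 2 new) → pick Flint (covers 1 new) → pick Gala (covers 1 new). Total picks: 5.

5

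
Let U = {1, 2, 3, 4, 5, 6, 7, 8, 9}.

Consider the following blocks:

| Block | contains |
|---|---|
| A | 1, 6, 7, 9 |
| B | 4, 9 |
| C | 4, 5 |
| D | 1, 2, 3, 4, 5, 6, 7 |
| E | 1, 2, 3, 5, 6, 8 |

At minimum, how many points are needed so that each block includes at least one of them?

2

H = {5, 9} meets every block (each contains at least one member of H), and |H| = 2.
The blocks B, E are pairwise disjoint, so any hitting set needs a separate point for each — at least 2. Hence 2 is optimal.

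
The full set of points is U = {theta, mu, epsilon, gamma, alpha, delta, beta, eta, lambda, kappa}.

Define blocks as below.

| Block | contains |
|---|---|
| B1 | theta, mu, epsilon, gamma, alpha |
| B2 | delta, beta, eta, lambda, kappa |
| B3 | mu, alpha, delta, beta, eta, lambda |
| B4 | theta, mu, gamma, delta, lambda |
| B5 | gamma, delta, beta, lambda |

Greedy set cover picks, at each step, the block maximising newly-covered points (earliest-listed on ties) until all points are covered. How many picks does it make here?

Greedy: pick B3 (covers 6 new) → pick B1 (covers 3 new) → pick B2 (covers 1 new). Total picks: 3.
(The true minimum cover uses only 2 blocks, so greedy is not optimal here.)

3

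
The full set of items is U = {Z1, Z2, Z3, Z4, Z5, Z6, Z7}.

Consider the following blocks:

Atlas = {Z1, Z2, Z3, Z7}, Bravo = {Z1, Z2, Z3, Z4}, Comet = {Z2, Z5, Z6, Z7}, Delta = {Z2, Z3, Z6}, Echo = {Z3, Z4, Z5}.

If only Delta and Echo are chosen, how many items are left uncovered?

2

Union of Delta, Echo = {Z2, Z3, Z4, Z5, Z6}.
Not covered: Z1, Z7 — 2 items.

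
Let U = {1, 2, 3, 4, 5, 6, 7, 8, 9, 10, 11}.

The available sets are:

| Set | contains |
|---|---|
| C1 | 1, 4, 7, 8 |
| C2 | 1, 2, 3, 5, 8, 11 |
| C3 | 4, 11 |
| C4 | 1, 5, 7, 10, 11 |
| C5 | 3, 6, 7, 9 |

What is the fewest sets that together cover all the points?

4

C2, C3, C4, and C5 cover everything between them: the union {1, 2, 3, 4, 5, 6, 7, 8, 9, 10, 11} is all of U.
No 3 of the 5 sets cover everything (all 10 combinations miss at least one point), so 4 is optimal.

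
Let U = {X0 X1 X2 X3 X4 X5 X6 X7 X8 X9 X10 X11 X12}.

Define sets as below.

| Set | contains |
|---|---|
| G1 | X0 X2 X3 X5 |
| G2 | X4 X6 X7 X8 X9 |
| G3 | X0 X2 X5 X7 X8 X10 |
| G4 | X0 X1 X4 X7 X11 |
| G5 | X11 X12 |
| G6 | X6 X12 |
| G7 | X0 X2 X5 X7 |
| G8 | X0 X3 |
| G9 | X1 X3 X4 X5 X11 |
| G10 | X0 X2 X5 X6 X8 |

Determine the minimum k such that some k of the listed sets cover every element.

4

G2 and G3 and G6 and G9 together: G2 ∪ G3 ∪ G6 ∪ G9 = {X0, X1, X2, X3, X4, X5, X6, X7, X8, X9, X10, X11, X12} — every element is covered.
No 3 of the 10 sets cover everything (all 120 combinations miss at least one element), so 4 is optimal.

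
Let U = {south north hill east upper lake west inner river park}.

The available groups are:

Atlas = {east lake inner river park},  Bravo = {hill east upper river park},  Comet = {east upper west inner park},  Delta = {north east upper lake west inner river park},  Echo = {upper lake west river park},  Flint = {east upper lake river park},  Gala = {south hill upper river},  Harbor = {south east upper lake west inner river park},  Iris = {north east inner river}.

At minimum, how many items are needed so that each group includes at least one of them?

The 2 items {upper, inner} hit every group.
No single item lies in every group, so at least 2 are needed and 2 is optimal.

2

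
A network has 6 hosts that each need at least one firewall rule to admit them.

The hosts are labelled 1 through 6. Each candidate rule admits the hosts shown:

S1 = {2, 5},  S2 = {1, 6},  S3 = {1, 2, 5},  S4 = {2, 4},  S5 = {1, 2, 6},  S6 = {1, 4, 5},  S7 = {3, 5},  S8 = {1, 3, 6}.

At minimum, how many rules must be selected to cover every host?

3

Take {S5, S6, S8}. Their union is {1, 2, 3, 4, 5, 6}, which is all 6 hosts.
No 2 of the 8 rules cover everything (all 28 combinations miss at least one host), so 3 is optimal.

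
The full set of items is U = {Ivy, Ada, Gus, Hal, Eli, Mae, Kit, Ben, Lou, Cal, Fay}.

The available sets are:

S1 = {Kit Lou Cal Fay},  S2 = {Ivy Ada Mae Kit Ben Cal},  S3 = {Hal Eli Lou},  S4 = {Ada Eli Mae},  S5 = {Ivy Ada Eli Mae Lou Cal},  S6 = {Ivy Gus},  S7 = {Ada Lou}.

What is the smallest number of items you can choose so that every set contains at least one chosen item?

H = {Ada, Gus, Lou} meets every set (each contains at least one member of H), and |H| = 3.
The sets S1, S4, S6 are pairwise disjoint, so any hitting set needs a separate item for each — at least 3. Hence 3 is optimal.

3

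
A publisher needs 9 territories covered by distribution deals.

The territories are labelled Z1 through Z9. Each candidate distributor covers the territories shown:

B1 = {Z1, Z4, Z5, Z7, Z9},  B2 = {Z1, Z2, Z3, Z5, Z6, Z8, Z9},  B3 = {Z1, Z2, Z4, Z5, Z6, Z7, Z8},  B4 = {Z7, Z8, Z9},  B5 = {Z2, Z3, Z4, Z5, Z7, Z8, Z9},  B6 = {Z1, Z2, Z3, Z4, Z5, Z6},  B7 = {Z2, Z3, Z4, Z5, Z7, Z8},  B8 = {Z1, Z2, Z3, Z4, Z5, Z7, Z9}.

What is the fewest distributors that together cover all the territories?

Take {B3, B8}. Their union is {Z1, Z2, Z3, Z4, Z5, Z6, Z7, Z8, Z9}, which is all 9 territories.
No single distributor has all 9 territories (the largest, B2, has 7), so 2 is optimal.

2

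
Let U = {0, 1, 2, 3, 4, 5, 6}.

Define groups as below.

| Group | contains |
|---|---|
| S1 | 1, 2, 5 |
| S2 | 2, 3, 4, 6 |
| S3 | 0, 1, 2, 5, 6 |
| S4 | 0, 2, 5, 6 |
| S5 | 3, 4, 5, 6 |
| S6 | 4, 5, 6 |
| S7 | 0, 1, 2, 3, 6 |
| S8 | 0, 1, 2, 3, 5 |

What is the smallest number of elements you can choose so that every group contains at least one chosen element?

2

Take H = {1, 6}. Each listed group contains at least one of these, so H is a hitting set of size 2.
No single element lies in every group, so at least 2 are needed and 2 is optimal.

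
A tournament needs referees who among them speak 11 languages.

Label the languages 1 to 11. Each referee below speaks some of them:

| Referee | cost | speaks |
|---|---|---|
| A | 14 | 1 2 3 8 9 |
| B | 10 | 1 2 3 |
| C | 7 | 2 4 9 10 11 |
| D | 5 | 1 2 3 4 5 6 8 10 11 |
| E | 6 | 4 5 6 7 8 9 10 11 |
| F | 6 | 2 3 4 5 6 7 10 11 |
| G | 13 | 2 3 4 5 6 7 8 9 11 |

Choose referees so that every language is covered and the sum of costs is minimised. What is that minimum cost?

11

D, E together cover every language (D ∪ E = {1, 2, 3, 4, 5, 6, 7, 8, 9, 10, 11}); total cost 5 + 6 = 11.
No covering selection has total cost below 11.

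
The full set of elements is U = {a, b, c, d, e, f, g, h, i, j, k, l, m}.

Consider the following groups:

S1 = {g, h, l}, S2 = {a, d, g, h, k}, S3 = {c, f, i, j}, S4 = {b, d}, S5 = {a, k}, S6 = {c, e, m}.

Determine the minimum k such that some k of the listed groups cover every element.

Take {S1, S3, S4, S5, S6}. Their union is {a, b, c, d, e, f, g, h, i, j, k, l, m}, which is all 13 elements.
No 4 of the 6 groups cover everything (all 15 combinations miss at least one element), so 5 is optimal.

5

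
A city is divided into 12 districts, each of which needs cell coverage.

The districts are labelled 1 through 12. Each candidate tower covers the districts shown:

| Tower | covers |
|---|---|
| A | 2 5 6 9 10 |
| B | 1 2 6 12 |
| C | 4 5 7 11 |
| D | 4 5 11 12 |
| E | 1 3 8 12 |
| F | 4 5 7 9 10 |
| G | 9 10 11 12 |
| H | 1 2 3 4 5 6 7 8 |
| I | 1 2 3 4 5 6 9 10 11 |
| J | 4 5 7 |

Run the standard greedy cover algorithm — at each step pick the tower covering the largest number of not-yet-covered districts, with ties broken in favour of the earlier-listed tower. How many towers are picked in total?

Greedy: pick I (covers 9 new) → pick E (covers 2 new) → pick C (covers 1 new). Total picks: 3.
(The true minimum cover uses only 2 towers, so greedy is not optimal here.)

3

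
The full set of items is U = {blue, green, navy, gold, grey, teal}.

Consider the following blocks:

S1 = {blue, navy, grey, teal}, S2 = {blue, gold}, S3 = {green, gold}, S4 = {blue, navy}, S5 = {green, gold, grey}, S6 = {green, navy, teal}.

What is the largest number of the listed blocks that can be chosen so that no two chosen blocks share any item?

S4, S5 are pairwise disjoint (S4={blue,navy}; S5={green,gold,grey}).
Every remaining block overlaps one of these, and no 3 of the listed blocks are pairwise disjoint, so 2 is the maximum.

2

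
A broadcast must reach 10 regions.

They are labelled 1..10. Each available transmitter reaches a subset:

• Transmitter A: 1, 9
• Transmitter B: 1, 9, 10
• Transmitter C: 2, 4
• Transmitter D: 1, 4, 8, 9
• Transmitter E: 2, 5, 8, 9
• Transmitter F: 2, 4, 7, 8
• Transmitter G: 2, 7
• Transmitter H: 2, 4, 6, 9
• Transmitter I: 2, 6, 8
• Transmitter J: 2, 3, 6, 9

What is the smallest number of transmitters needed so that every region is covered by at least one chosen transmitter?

B and E and F and J together: B ∪ E ∪ F ∪ J = {1, 2, 3, 4, 5, 6, 7, 8, 9, 10} — every region is covered.
Only E contains 5, so E is forced; the remaining 6 regions need at least 3 more transmitters (each remaining transmitter adds at most 2) — so at least 4 transmitters are needed, and 4 is optimal.

4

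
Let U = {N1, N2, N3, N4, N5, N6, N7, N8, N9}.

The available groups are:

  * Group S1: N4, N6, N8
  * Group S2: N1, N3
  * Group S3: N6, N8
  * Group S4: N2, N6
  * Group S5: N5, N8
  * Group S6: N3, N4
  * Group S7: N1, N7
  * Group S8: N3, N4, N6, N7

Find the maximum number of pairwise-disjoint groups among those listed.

4

S4, S5, S6, S7 are pairwise disjoint (S4={N2,N6}; S5={N5,N8}; S6={N3,N4}; S7={N1,N7}).
Every remaining group overlaps one of these, and no 5 of the listed groups are pairwise disjoint, so 4 is the maximum.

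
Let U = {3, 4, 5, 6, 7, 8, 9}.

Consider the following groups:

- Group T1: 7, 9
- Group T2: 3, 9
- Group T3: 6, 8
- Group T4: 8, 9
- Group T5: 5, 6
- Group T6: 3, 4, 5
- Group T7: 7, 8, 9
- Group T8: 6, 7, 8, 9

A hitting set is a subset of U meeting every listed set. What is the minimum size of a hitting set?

Take H = {5, 8, 9}. Each listed group contains at least one of these, so H is a hitting set of size 3.
The groups T1, T3, T6 are pairwise disjoint, so any hitting set needs a separate point for each — at least 3. Hence 3 is optimal.

3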